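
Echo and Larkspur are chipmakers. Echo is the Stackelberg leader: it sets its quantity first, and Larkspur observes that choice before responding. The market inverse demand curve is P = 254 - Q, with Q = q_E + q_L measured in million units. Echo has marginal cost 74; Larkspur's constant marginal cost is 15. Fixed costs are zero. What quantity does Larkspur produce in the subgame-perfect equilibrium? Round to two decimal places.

89.25

Solve by backward induction. Given q_E, the follower Larkspur maximises π_L = (254 - q_E - q_L)q_L - 15q_L.
Follower FOC: 239 - q_E - 2q_L = 0, so q_L(q_E) = (239 - q_E)/2.
Echo substitutes q_L(q_E) into its own profit: π_E = q_E(254 - q_E - (239 - q_E)/2) - 74q_E = (269/2 - (1/2)q_E)q_E - 74q_E.
Leader FOC: 121/2 - q_E = 0, so q_E = 121/2.
Then q_L = (239 - 121/2)/2 = 357/4.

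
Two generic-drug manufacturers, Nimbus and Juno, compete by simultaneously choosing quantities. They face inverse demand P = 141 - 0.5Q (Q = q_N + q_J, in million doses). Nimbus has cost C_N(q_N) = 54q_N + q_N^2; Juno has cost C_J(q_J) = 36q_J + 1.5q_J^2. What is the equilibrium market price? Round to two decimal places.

Nimbus's profit: π_N = (141 - 0.5Q)q_N - (54q_N + q_N²). Setting ∂π_N/∂q_N = 0: 87 - 3q_N - (1/2)(q_J) = 0.
Juno's profit: π_J = (141 - 0.5Q)q_J - (36q_J + (3/2)q_J²). Setting ∂π_J/∂q_J = 0: 105 - 4q_J - (1/2)(q_N) = 0.
So q_N = (87 - (1/2)q_J)/3 and q_J = (105 - (1/2)q_N)/4.
Substituting one into the other gives q_N = 1182/47 and q_J = 1086/47.
Total output Q = 48.2553, so price P = 141 - (1/2)·48.2553 = 116.8723.

116.87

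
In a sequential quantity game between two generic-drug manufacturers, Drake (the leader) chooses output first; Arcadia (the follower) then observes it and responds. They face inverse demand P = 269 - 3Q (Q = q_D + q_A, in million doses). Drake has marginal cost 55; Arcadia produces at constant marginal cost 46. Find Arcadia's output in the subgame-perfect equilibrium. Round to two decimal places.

20.08

Solve by backward induction. Given q_D, the follower Arcadia maximises π_A = (269 - 3q_D - 3q_A)q_A - 46q_A.
Setting the follower's marginal profit to zero, 223 - 3q_D - 6q_A = 0, i.e. q_A = (223 - 3q_D)/6.
The leader anticipates this reaction. Substituting into P = 269 - 3Q gives P = 315/2 - (3/2)q_D, so π_D = (315/2 - (3/2)q_D)q_D - 55q_D.
The leader's first-order condition 205/2 - 3q_D = 0 yields q_D = 205/6.
Then q_A = (223 - 3·(205/6))/6 = 241/12.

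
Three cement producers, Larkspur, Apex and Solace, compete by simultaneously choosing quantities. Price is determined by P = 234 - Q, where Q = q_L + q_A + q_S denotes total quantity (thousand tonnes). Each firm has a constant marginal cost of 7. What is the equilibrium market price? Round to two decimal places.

63.75

Each firm earns π_i = (234 - Q)q_i - 7q_i.
Setting ∂π_i/∂q_i = 0 with rivals' quantities fixed: 227 - 2q_i - Σ_{j≠i} q_j = 0.
With identical firms every q_j equals q_i, so Σ_{j≠i} q_j = 2q_i and 227 = 4q_i, giving q_i = 227/4.
Total output Q = 681/4, so price P = 234 - 681/4 = 255/4.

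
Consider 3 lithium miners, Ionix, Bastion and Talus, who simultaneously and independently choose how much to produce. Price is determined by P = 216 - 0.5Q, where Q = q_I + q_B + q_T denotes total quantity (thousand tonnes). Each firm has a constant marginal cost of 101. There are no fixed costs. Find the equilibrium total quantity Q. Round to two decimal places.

172.50

A representative firm's profit is π_i = q_i(216 - 0.5Q) - 101q_i.
Setting ∂π_i/∂q_i = 0 with rivals' quantities fixed: 115 - q_i - (1/2)·Σ_{j≠i} q_j = 0.
By symmetry each firm produces the same amount; substituting Σ_{j≠i} q_j = 2q_i yields q_i = 115/2.
Total output Q = 115/2 + 115/2 + 115/2 = 345/2.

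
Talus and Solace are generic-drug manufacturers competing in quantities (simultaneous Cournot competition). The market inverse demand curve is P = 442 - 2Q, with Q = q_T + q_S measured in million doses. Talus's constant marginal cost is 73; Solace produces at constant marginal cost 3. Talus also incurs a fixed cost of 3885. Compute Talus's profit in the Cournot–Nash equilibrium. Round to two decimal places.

1081.72

Talus's profit: π_T = (442 - 2Q)q_T - (73q_T). Setting ∂π_T/∂q_T = 0: 369 - 4q_T - 2(q_S) = 0.
Solace's profit: π_S = (442 - 2Q)q_S - (3q_S). Setting ∂π_S/∂q_S = 0: 439 - 4q_S - 2(q_T) = 0.
So q_T = (369 - 2q_S)/4 and q_S = (439 - 2q_T)/4.
Solving the pair: q_T = 299/6, q_S = 509/6.
Price P = 442 - 2·(404/3) = 518/3.
Talus's profit: (518/3 - 73)·(299/6) - 3885 = 1081.7222.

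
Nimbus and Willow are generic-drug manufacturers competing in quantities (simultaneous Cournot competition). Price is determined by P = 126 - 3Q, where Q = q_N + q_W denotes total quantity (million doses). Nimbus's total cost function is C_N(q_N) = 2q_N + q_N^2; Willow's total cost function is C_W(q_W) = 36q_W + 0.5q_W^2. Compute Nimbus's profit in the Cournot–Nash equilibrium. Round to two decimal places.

Nimbus's profit: π_N = (126 - 3Q)q_N - (2q_N + q_N²). Setting ∂π_N/∂q_N = 0: 124 - 8q_N - 3(q_W) = 0.
Willow's first-order condition: 90 - 7q_W - 3(q_N) = 0.
So q_N = (124 - 3q_W)/8 and q_W = (90 - 3q_N)/7.
Substituting one into the other gives q_N = 598/47 and q_W = 348/47.
Price P = 126 - 3·(946/47) = 65.6170.
Nimbus's profit: 65.6170·(598/47) - 2·(598/47) - (598/47)² = 647.5401.

647.54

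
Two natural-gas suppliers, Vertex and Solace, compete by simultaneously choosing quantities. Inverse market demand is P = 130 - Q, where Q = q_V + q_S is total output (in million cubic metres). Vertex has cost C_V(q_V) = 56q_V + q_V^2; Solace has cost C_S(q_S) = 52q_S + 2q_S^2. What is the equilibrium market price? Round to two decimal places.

Vertex's profit: π_V = (130 - Q)q_V - (56q_V + q_V²). Setting ∂π_V/∂q_V = 0: 74 - 4q_V - (q_S) = 0.
Solace's first-order condition: 78 - 6q_S - (q_V) = 0.
Rearranging gives the reaction functions q_V = (74 - q_S)/4 and q_S = (78 - q_V)/6.
Solving the pair: q_V = 366/23, q_S = 238/23.
Total output Q = 604/23, so price P = 130 - 604/23 = 103.7391.

103.74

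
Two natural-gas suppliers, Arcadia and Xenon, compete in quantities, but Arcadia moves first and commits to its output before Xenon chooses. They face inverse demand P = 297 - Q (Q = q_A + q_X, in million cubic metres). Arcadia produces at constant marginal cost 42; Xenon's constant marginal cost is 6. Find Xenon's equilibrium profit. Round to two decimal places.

8235.56

The follower Xenon best-responds to any q_A: π_X = (297 - Q)q_X - 6q_X.
∂π_X/∂q_X = 291 - q_A - 2q_X = 0 gives the reaction function q_X = (291 - q_A)/2.
Arcadia substitutes q_X(q_A) into its own profit: π_A = q_A(297 - q_A - (291 - q_A)/2) - 42q_A = (303/2 - (1/2)q_A)q_A - 42q_A.
The leader's first-order condition 219/2 - q_A = 0 yields q_A = 219/2.
Then q_X = (291 - 219/2)/2 = 363/4.
Price P = 297 - 801/4 = 387/4.
Xenon's profit: (387/4 - 6)·(363/4) = 8235.5625.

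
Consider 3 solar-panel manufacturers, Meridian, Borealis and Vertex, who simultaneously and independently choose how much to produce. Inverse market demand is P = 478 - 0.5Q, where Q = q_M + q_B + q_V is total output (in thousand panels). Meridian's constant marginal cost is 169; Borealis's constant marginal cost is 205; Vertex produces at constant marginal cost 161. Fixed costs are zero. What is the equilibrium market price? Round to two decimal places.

Meridian's profit: π_M = (478 - 0.5Q)q_M - (169q_M). Setting ∂π_M/∂q_M = 0: 309 - q_M - (1/2)(q_B + q_V) = 0.
Borealis's first-order condition: 273 - q_B - (1/2)(q_M + q_V) = 0.
Vertex's profit: π_V = (478 - 0.5Q)q_V - (161q_V). Setting ∂π_V/∂q_V = 0: 317 - q_V - (1/2)(q_M + q_B) = 0.
Adding the 3 conditions: 899 − Q − Q = 0, i.e. Q = 899/2.
Back-substituting: q_M = (309 − 899/4)/(1/2) = 337/2, q_B = (273 − 899/4)/(1/2) = 193/2, q_V = (317 − 899/4)/(1/2) = 369/2.
Total output Q = 899/2, so price P = 478 - (1/2)·(899/2) = 1013/4.

253.25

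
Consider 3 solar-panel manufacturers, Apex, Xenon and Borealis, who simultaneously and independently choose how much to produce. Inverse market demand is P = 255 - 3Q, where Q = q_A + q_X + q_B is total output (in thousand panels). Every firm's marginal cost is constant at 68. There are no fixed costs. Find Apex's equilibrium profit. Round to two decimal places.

728.52

Each firm earns π_i = (255 - 3Q)q_i - 68q_i.
First-order condition (treating rivals' output as given): 187 - 6q_i - 3·Σ_{j≠i} q_j = 0.
With identical firms every q_j equals q_i, so Σ_{j≠i} q_j = 2q_i and 187 = 12q_i, giving q_i = 187/12.
Price P = 255 - 3·(187/4) = 459/4.
Apex's profit: (459/4 - 68)·(187/12) = 728.5208.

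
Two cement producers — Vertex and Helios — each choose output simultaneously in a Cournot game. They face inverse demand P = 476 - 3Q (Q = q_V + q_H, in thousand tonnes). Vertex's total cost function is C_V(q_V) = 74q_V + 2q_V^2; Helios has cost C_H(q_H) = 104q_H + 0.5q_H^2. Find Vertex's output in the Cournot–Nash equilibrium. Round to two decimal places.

27.84

Vertex's profit: π_V = (476 - 3Q)q_V - (74q_V + 2q_V²). Setting ∂π_V/∂q_V = 0: 402 - 10q_V - 3(q_H) = 0.
Helios's profit: π_H = (476 - 3Q)q_H - (104q_H + (1/2)q_H²). Setting ∂π_H/∂q_H = 0: 372 - 7q_H - 3(q_V) = 0.
Best responses: q_V = (402 - 3q_H)/10, q_H = (372 - 3q_V)/7.
Substituting one into the other gives q_V = 1698/61 and q_H = 41.2131.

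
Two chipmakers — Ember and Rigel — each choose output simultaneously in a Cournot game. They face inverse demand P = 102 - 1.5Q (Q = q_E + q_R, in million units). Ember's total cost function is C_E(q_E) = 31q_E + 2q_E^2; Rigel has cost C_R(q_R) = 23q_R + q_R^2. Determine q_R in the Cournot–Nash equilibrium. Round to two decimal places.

Ember's profit: π_E = (102 - 1.5Q)q_E - (31q_E + 2q_E²). Setting ∂π_E/∂q_E = 0: 71 - 7q_E - (3/2)(q_R) = 0.
Rigel's profit: π_R = (102 - 1.5Q)q_R - (23q_R + q_R²). Setting ∂π_R/∂q_R = 0: 79 - 5q_R - (3/2)(q_E) = 0.
Rearranging gives the reaction functions q_E = (71 - (3/2)q_R)/7 and q_R = (79 - (3/2)q_E)/5.
Solving the pair: q_E = 946/131, q_R = 1786/131.

13.63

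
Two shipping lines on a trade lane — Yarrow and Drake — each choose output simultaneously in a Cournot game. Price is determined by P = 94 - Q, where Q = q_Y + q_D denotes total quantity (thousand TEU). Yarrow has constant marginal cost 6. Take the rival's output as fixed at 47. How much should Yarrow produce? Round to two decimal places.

20.50

With the rival's output fixed at 47, Yarrow's profit is π_Y = (94 - 47 - q_Y)q_Y - (6q_Y) = (47 - q_Y)q_Y - (6q_Y).
∂π_Y/∂q_Y = 41 - 2q_Y = 0, so q_Y = 41/2.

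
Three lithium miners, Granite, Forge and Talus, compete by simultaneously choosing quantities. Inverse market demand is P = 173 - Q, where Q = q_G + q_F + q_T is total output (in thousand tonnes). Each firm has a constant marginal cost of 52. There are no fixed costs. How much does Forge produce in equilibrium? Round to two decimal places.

30.25

Each firm earns π_i = (173 - Q)q_i - 52q_i.
Setting ∂π_i/∂q_i = 0 with rivals' quantities fixed: 121 - 2q_i - Σ_{j≠i} q_j = 0.
With identical firms every q_j equals q_i, so Σ_{j≠i} q_j = 2q_i and 121 = 4q_i, giving q_i = 121/4.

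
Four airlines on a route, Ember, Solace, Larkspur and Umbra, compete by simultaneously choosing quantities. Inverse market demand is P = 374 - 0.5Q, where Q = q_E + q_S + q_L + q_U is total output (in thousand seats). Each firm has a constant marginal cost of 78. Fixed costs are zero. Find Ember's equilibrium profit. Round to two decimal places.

A representative firm's profit is π_i = q_i(374 - 0.5Q) - 78q_i.
Setting ∂π_i/∂q_i = 0 with rivals' quantities fixed: 296 - q_i - (1/2)·Σ_{j≠i} q_j = 0.
With identical firms every q_j equals q_i, so Σ_{j≠i} q_j = 3q_i and 296 = (5/2)q_i, giving q_i = 592/5.
Price P = 374 - (1/2)·473.6000 = 686/5.
Ember's profit: (686/5 - 78)·(592/5) = 7009.2800.

7009.28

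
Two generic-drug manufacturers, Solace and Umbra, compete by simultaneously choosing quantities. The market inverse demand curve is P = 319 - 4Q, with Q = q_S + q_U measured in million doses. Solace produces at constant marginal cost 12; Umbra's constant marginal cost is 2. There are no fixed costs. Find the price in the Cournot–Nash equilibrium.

111

Solace's profit: π_S = (319 - 4Q)q_S - (12q_S). Setting ∂π_S/∂q_S = 0: 307 - 8q_S - 4(q_U) = 0.
Umbra's first-order condition: 317 - 8q_U - 4(q_S) = 0.
So q_S = (307 - 4q_U)/8 and q_U = (317 - 4q_S)/8.
Solving the pair: q_S = 99/4, q_U = 109/4.
Total output Q = 52, so price P = 319 - 4·52 = 111.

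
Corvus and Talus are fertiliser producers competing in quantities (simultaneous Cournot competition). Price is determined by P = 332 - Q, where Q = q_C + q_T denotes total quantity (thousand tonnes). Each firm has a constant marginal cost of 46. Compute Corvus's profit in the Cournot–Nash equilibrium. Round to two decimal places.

Each firm earns π_i = (332 - Q)q_i - 46q_i.
Setting ∂π_i/∂q_i = 0 with rivals' quantities fixed: 286 - 2q_i - q_j = 0.
By symmetry each firm produces the same amount; substituting q_j = q_i yields q_i = 286/3.
Price P = 332 - 572/3 = 424/3.
Corvus's profit: (424/3 - 46)·(286/3) = 9088.4444.

9088.44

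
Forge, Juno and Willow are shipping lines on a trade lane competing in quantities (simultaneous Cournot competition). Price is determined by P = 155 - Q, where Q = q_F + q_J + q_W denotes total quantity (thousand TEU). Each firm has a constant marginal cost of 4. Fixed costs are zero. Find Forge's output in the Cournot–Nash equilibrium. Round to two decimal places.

Each firm earns π_i = (155 - Q)q_i - 4q_i.
Setting ∂π_i/∂q_i = 0 with rivals' quantities fixed: 151 - 2q_i - Σ_{j≠i} q_j = 0.
With identical firms every q_j equals q_i, so Σ_{j≠i} q_j = 2q_i and 151 = 4q_i, giving q_i = 151/4.

37.75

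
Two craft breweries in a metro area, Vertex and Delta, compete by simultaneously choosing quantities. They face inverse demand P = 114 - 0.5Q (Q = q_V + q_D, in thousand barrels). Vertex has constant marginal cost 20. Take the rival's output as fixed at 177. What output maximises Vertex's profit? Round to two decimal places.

5.50

With the rival's output fixed at 177, Vertex's profit is π_V = (114 - (1/2)·177 - (1/2)q_V)q_V - (20q_V) = (51/2 - (1/2)q_V)q_V - (20q_V).
∂π_V/∂q_V = 11/2 - q_V = 0, so q_V = 11/2.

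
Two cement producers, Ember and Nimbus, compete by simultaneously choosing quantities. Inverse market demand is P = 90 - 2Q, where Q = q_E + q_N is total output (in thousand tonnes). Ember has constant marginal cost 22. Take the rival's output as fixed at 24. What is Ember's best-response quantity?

With the rival's output fixed at 24, Ember's profit is π_E = (90 - 2·24 - 2q_E)q_E - (22q_E) = (42 - 2q_E)q_E - (22q_E).
∂π_E/∂q_E = 20 - 4q_E = 0, so q_E = 5.

5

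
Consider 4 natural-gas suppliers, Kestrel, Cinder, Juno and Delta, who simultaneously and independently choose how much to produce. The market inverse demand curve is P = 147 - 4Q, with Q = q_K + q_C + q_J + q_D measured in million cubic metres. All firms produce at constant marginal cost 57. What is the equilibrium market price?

75

Each firm earns π_i = (147 - 4Q)q_i - 57q_i.
Setting ∂π_i/∂q_i = 0 with rivals' quantities fixed: 90 - 8q_i - 4·Σ_{j≠i} q_j = 0.
By symmetry each firm produces the same amount; substituting Σ_{j≠i} q_j = 3q_i yields q_i = 90/20 = 9/2.
Total output Q = 18, so price P = 147 - 4·18 = 75.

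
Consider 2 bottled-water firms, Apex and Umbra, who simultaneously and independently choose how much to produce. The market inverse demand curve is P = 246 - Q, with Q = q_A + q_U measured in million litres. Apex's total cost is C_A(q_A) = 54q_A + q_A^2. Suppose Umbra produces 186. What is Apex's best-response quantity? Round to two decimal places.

With the rival's output fixed at 186, Apex's profit is π_A = (246 - 186 - q_A)q_A - (54q_A + q_A²) = (60 - q_A)q_A - (54q_A + q_A²).
∂π_A/∂q_A = 6 - 4q_A = 0, so q_A = 3/2.

1.50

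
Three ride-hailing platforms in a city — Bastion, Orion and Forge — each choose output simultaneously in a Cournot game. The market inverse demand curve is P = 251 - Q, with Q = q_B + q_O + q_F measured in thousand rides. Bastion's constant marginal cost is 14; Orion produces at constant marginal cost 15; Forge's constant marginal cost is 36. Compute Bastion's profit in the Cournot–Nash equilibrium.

Bastion's profit: π_B = (251 - Q)q_B - (14q_B). Setting ∂π_B/∂q_B = 0: 237 - 2q_B - (q_O + q_F) = 0.
Orion's profit: π_O = (251 - Q)q_O - (15q_O). Setting ∂π_O/∂q_O = 0: 236 - 2q_O - (q_B + q_F) = 0.
Forge's profit: π_F = (251 - Q)q_F - (36q_F). Setting ∂π_F/∂q_F = 0: 215 - 2q_F - (q_B + q_O) = 0.
Summing all 3 equations gives 688 − 4Q = 0, hence Q = 172.
Back-substituting: q_B = (237 − 172) = 65, q_O = (236 − 172) = 64, q_F = (215 − 172) = 43.
Price P = 251 - 172 = 79.
Bastion's profit: (79 - 14)·65 = 4225.

4225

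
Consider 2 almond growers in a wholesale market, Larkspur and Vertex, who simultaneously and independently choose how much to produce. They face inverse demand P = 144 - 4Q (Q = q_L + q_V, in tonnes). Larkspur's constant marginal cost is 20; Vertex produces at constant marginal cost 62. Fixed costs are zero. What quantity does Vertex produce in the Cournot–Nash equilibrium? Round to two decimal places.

3.33

Larkspur's profit: π_L = (144 - 4Q)q_L - (20q_L). Setting ∂π_L/∂q_L = 0: 124 - 8q_L - 4(q_V) = 0.
Vertex's profit: π_V = (144 - 4Q)q_V - (62q_V). Setting ∂π_V/∂q_V = 0: 82 - 8q_V - 4(q_L) = 0.
Best responses: q_L = (124 - 4q_V)/8, q_V = (82 - 4q_L)/8.
Solving the pair: q_L = 83/6, q_V = 10/3.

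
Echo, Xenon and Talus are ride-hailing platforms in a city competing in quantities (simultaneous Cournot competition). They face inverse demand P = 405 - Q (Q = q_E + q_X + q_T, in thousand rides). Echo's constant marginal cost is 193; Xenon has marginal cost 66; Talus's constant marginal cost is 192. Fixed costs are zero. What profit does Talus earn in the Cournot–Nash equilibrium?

Echo's profit: π_E = (405 - Q)q_E - (193q_E). Setting ∂π_E/∂q_E = 0: 212 - 2q_E - (q_X + q_T) = 0.
Xenon's first-order condition: 339 - 2q_X - (q_E + q_T) = 0.
Talus's first-order condition: 213 - 2q_T - (q_E + q_X) = 0.
Adding the 3 first-order conditions: 764 − 4Q = 0, so Q = 191.
Back-substituting: q_E = (212 − 191) = 21, q_X = (339 − 191) = 148, q_T = (213 − 191) = 22.
Price P = 405 - 191 = 214.
Talus's profit: (214 - 192)·22 = 484.

484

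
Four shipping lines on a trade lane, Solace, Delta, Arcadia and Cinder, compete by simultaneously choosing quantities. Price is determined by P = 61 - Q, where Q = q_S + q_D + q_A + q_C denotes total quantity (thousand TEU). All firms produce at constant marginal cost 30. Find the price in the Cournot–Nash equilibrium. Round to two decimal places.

36.20

Each firm earns π_i = (61 - Q)q_i - 30q_i.
Setting ∂π_i/∂q_i = 0 with rivals' quantities fixed: 31 - 2q_i - Σ_{j≠i} q_j = 0.
By symmetry each firm produces the same amount; substituting Σ_{j≠i} q_j = 3q_i yields q_i = 31/5.
Total output Q = 124/5, so price P = 61 - 124/5 = 181/5.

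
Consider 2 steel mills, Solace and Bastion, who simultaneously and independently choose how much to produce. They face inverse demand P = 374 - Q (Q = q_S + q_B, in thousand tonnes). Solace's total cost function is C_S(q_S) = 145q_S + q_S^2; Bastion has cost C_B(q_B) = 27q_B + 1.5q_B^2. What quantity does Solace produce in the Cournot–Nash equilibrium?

42

Solace's profit: π_S = (374 - Q)q_S - (145q_S + q_S²). Setting ∂π_S/∂q_S = 0: 229 - 4q_S - (q_B) = 0.
Bastion's profit: π_B = (374 - Q)q_B - (27q_B + (3/2)q_B²). Setting ∂π_B/∂q_B = 0: 347 - 5q_B - (q_S) = 0.
Best responses: q_S = (229 - q_B)/4, q_B = (347 - q_S)/5.
Substituting one into the other gives q_S = 42 and q_B = 61.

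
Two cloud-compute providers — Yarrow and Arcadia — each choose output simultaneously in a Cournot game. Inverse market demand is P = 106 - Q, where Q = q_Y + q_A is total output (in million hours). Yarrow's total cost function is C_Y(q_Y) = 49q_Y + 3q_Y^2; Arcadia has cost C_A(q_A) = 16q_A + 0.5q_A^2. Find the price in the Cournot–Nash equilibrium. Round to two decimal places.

73.65

Yarrow's profit: π_Y = (106 - Q)q_Y - (49q_Y + 3q_Y²). Setting ∂π_Y/∂q_Y = 0: 57 - 8q_Y - (q_A) = 0.
Arcadia's first-order condition: 90 - 3q_A - (q_Y) = 0.
So q_Y = (57 - q_A)/8 and q_A = (90 - q_Y)/3.
Solving the pair: q_Y = 81/23, q_A = 663/23.
Total output Q = 744/23, so price P = 106 - 744/23 = 1694/23.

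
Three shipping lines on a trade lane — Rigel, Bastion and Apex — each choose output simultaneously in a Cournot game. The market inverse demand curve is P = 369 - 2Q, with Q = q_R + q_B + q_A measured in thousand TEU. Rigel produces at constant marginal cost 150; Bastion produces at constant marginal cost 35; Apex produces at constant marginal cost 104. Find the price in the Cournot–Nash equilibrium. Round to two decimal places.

Rigel's profit: π_R = (369 - 2Q)q_R - (150q_R). Setting ∂π_R/∂q_R = 0: 219 - 4q_R - 2(q_B + q_A) = 0.
Bastion's profit: π_B = (369 - 2Q)q_B - (35q_B). Setting ∂π_B/∂q_B = 0: 334 - 4q_B - 2(q_R + q_A) = 0.
Apex's first-order condition: 265 - 4q_A - 2(q_R + q_B) = 0.
Summing all 3 equations gives 818 − 8Q = 0, hence Q = 409/4.
Back-substituting: q_R = (219 − 409/2)/2 = 29/4, q_B = (334 − 409/2)/2 = 259/4, q_A = (265 − 409/2)/2 = 121/4.
Total output Q = 409/4, so price P = 369 - 2·(409/4) = 329/2.

164.50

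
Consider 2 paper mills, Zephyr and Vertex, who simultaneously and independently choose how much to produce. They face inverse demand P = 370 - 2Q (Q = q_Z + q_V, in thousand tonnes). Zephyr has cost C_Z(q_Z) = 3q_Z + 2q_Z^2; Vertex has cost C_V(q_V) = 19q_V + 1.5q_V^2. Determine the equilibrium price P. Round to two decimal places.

218.42

Zephyr's profit: π_Z = (370 - 2Q)q_Z - (3q_Z + 2q_Z²). Setting ∂π_Z/∂q_Z = 0: 367 - 8q_Z - 2(q_V) = 0.
Vertex's first-order condition: 351 - 7q_V - 2(q_Z) = 0.
Rearranging gives the reaction functions q_Z = (367 - 2q_V)/8 and q_V = (351 - 2q_Z)/7.
Solving the pair: q_Z = 1867/52, q_V = 1037/26.
Total output Q = 75.7885, so price P = 370 - 2·75.7885 = 218.4231.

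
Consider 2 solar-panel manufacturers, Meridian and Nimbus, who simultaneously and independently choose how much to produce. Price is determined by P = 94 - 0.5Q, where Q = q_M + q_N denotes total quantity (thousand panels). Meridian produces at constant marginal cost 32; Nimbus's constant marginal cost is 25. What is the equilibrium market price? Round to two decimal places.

50.33

Meridian's profit: π_M = (94 - 0.5Q)q_M - (32q_M). Setting ∂π_M/∂q_M = 0: 62 - q_M - (1/2)(q_N) = 0.
Nimbus's profit: π_N = (94 - 0.5Q)q_N - (25q_N). Setting ∂π_N/∂q_N = 0: 69 - q_N - (1/2)(q_M) = 0.
Rearranging gives the reaction functions q_M = (62 - (1/2)q_N) and q_N = (69 - (1/2)q_M).
Solving the pair: q_M = 110/3, q_N = 152/3.
Total output Q = 262/3, so price P = 94 - (1/2)·(262/3) = 151/3.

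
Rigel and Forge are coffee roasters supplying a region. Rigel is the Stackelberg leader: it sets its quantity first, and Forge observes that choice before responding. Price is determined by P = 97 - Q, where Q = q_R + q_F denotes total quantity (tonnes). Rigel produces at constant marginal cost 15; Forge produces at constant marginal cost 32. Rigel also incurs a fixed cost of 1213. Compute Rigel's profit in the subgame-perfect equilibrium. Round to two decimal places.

The follower Forge best-responds to any q_R: π_F = (97 - Q)q_F - 32q_F.
Follower FOC: 65 - q_R - 2q_F = 0, so q_F(q_R) = (65 - q_R)/2.
Rigel substitutes q_F(q_R) into its own profit: π_R = q_R(97 - q_R - (65 - q_R)/2) - 15q_R = (129/2 - (1/2)q_R)q_R - 15q_R.
The leader's first-order condition 99/2 - q_R = 0 yields q_R = 99/2.
Then q_F = (65 - 99/2)/2 = 31/4.
Price P = 97 - 229/4 = 159/4.
Rigel's profit: (159/4 - 15)·(99/2) - 1213 = 97/8.

12.13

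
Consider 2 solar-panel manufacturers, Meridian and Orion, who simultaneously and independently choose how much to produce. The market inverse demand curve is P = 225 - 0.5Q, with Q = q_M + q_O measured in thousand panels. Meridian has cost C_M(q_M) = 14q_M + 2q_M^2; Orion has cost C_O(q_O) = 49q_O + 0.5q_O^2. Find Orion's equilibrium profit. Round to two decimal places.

Meridian's profit: π_M = (225 - 0.5Q)q_M - (14q_M + 2q_M²). Setting ∂π_M/∂q_M = 0: 211 - 5q_M - (1/2)(q_O) = 0.
Orion's first-order condition: 176 - 2q_O - (1/2)(q_M) = 0.
Rearranging gives the reaction functions q_M = (211 - (1/2)q_O)/5 and q_O = (176 - (1/2)q_M)/2.
Substituting one into the other gives q_M = 1336/39 and q_O = 79.4359.
Price P = 225 - (1/2)·(1478/13) = 168.1538.
Orion's profit: 168.1538·79.4359 - 49·79.4359 - (1/2)·79.4359² = 6310.0618.

6310.06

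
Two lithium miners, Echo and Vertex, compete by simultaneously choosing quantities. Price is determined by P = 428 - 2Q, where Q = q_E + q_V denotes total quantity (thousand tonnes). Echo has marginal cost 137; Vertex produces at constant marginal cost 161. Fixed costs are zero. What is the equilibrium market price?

Echo's profit: π_E = (428 - 2Q)q_E - (137q_E). Setting ∂π_E/∂q_E = 0: 291 - 4q_E - 2(q_V) = 0.
Vertex's profit: π_V = (428 - 2Q)q_V - (161q_V). Setting ∂π_V/∂q_V = 0: 267 - 4q_V - 2(q_E) = 0.
Best responses: q_E = (291 - 2q_V)/4, q_V = (267 - 2q_E)/4.
Substituting one into the other gives q_E = 105/2 and q_V = 81/2.
Total output Q = 93, so price P = 428 - 2·93 = 242.

242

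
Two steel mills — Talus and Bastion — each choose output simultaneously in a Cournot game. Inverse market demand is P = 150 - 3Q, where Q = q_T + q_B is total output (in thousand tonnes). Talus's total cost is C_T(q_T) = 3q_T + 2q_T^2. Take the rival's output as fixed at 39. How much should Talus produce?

With the rival's output fixed at 39, Talus's profit is π_T = (150 - 3·39 - 3q_T)q_T - (3q_T + 2q_T²) = (33 - 3q_T)q_T - (3q_T + 2q_T²).
∂π_T/∂q_T = 30 - 10q_T = 0, so q_T = 3.

3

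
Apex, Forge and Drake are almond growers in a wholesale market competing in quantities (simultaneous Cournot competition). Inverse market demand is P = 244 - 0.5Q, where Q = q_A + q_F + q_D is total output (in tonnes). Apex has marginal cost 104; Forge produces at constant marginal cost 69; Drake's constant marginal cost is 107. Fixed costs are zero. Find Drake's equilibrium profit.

1152

Apex's profit: π_A = (244 - 0.5Q)q_A - (104q_A). Setting ∂π_A/∂q_A = 0: 140 - q_A - (1/2)(q_F + q_D) = 0.
Forge's profit: π_F = (244 - 0.5Q)q_F - (69q_F). Setting ∂π_F/∂q_F = 0: 175 - q_F - (1/2)(q_A + q_D) = 0.
Drake's first-order condition: 137 - q_D - (1/2)(q_A + q_F) = 0.
Adding the 3 first-order conditions: 452 − 2Q = 0, so Q = 226.
Back-substituting: q_A = (140 − 113)/(1/2) = 54, q_F = (175 − 113)/(1/2) = 124, q_D = (137 − 113)/(1/2) = 48.
Price P = 244 - (1/2)·226 = 131.
Drake's profit: (131 - 107)·48 = 1152.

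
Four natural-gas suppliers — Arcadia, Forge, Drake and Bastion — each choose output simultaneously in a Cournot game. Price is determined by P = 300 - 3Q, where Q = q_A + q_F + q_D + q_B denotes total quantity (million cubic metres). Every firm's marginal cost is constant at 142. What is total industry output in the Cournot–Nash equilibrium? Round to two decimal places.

Each firm earns π_i = (300 - 3Q)q_i - 142q_i.
First-order condition (treating rivals' output as given): 158 - 6q_i - 3·Σ_{j≠i} q_j = 0.
With identical firms every q_j equals q_i, so Σ_{j≠i} q_j = 3q_i and 158 = 15q_i, giving q_i = 158/15.
Total output Q = 158/15 + 158/15 + 158/15 + 158/15 = 632/15.

42.13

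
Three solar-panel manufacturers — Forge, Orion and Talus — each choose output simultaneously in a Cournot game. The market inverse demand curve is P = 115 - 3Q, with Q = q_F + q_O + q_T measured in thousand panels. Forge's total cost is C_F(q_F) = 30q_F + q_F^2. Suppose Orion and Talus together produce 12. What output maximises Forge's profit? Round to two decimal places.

6.13

With rivals' combined output fixed at 12, Forge's profit is π_F = (115 - 3·12 - 3q_F)q_F - (30q_F + q_F²) = (79 - 3q_F)q_F - (30q_F + q_F²).
∂π_F/∂q_F = 49 - 8q_F = 0, so q_F = 49/8.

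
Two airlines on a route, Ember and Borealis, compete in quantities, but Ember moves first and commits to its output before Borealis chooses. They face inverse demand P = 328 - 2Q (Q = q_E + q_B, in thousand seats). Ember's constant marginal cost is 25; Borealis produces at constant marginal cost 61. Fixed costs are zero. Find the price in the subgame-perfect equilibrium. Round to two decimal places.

The follower Borealis best-responds to any q_E: π_B = (328 - 2Q)q_B - 61q_B.
Setting the follower's marginal profit to zero, 267 - 2q_E - 4q_B = 0, i.e. q_B = (267 - 2q_E)/4.
Ember substitutes q_B(q_E) into its own profit: π_E = q_E(328 - 2q_E - (267 - 2q_E)/2) - 25q_E = (389/2 - q_E)q_E - 25q_E.
The leader's first-order condition 339/2 - 2q_E = 0 yields q_E = 339/4.
Then q_B = (267 - 2·(339/4))/4 = 195/8.
Total output Q = 873/8, so price P = 328 - 2·(873/8) = 439/4.

109.75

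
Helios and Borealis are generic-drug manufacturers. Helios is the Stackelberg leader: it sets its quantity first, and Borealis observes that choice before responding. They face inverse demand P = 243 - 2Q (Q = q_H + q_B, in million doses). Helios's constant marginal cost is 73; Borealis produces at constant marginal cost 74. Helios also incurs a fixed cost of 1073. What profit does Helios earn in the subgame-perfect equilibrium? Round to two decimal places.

The follower Borealis best-responds to any q_H: π_B = (243 - 2Q)q_B - 74q_B.
∂π_B/∂q_B = 169 - 2q_H - 4q_B = 0 gives the reaction function q_B = (169 - 2q_H)/4.
Helios substitutes q_B(q_H) into its own profit: π_H = q_H(243 - 2q_H - (169 - 2q_H)/2) - 73q_H = (317/2 - q_H)q_H - 73q_H.
Maximising: ∂π_H/∂q_H = 171/2 - 2q_H = 0, giving q_H = 171/4.
Then q_B = (169 - 2·(171/4))/4 = 167/8.
Price P = 243 - 2·(509/8) = 463/4.
Helios's profit: (463/4 - 73)·(171/4) - 1073 = 754.5625.

754.56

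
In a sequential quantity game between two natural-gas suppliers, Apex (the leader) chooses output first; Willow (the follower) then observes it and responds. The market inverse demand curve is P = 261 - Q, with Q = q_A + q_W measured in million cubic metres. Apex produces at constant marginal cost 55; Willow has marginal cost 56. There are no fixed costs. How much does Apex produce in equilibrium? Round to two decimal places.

The follower Willow best-responds to any q_A: π_W = (261 - Q)q_W - 56q_W.
Setting the follower's marginal profit to zero, 205 - q_A - 2q_W = 0, i.e. q_W = (205 - q_A)/2.
The leader anticipates this reaction. Substituting into P = 261 - Q gives P = 317/2 - (1/2)q_A, so π_A = (317/2 - (1/2)q_A)q_A - 55q_A.
Maximising: ∂π_A/∂q_A = 207/2 - q_A = 0, giving q_A = 207/2.
Then q_W = (205 - 207/2)/2 = 203/4.

103.50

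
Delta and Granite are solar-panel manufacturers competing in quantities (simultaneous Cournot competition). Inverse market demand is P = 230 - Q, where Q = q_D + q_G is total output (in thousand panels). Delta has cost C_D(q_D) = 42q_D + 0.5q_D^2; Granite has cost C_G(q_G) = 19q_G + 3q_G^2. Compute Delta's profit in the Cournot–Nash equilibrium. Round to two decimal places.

Delta's profit: π_D = (230 - Q)q_D - (42q_D + (1/2)q_D²). Setting ∂π_D/∂q_D = 0: 188 - 3q_D - (q_G) = 0.
Granite's first-order condition: 211 - 8q_G - (q_D) = 0.
So q_D = (188 - q_G)/3 and q_G = (211 - q_D)/8.
Substituting one into the other gives q_D = 1293/23 and q_G = 445/23.
Price P = 230 - 1738/23 = 154.4348.
Delta's profit: 154.4348·(1293/23) - 42·(1293/23) - (1/2)(1293/23)² = 4740.5926.

4740.59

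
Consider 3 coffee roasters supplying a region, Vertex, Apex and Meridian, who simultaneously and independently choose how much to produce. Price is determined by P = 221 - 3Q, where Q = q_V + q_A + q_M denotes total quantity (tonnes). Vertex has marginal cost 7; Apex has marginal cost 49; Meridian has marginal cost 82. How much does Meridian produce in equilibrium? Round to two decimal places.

2.58

Vertex's profit: π_V = (221 - 3Q)q_V - (7q_V). Setting ∂π_V/∂q_V = 0: 214 - 6q_V - 3(q_A + q_M) = 0.
Apex's profit: π_A = (221 - 3Q)q_A - (49q_A). Setting ∂π_A/∂q_A = 0: 172 - 6q_A - 3(q_V + q_M) = 0.
Meridian's first-order condition: 139 - 6q_M - 3(q_V + q_A) = 0.
Summing all 3 equations gives 525 − 12Q = 0, hence Q = 175/4.
Back-substituting: q_V = (214 − 525/4)/3 = 331/12, q_A = (172 − 525/4)/3 = 163/12, q_M = (139 − 525/4)/3 = 31/12.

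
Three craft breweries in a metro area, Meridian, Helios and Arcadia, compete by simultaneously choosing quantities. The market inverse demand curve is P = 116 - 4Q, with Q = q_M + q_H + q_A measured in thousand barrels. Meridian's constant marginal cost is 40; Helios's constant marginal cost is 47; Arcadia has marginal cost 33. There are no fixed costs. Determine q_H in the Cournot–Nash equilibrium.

3

Meridian's profit: π_M = (116 - 4Q)q_M - (40q_M). Setting ∂π_M/∂q_M = 0: 76 - 8q_M - 4(q_H + q_A) = 0.
Helios's first-order condition: 69 - 8q_H - 4(q_M + q_A) = 0.
Arcadia's first-order condition: 83 - 8q_A - 4(q_M + q_H) = 0.
Adding the 3 conditions: 228 − 8Q − 8Q = 0, i.e. Q = 57/4.
Back-substituting: q_M = (76 − 57)/4 = 19/4, q_H = (69 − 57)/4 = 3, q_A = (83 − 57)/4 = 13/2.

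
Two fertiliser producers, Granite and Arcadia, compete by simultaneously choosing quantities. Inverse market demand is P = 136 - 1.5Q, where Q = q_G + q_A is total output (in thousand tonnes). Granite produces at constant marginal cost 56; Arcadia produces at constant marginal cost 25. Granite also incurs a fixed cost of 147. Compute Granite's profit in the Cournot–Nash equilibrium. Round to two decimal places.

30.85

Granite's profit: π_G = (136 - 1.5Q)q_G - (56q_G). Setting ∂π_G/∂q_G = 0: 80 - 3q_G - (3/2)(q_A) = 0.
Arcadia's first-order condition: 111 - 3q_A - (3/2)(q_G) = 0.
Rearranging gives the reaction functions q_G = (80 - (3/2)q_A)/3 and q_A = (111 - (3/2)q_G)/3.
Solving the pair: q_G = 98/9, q_A = 284/9.
Price P = 136 - (3/2)·(382/9) = 217/3.
Granite's profit: (217/3 - 56)·(98/9) - 147 = 833/27.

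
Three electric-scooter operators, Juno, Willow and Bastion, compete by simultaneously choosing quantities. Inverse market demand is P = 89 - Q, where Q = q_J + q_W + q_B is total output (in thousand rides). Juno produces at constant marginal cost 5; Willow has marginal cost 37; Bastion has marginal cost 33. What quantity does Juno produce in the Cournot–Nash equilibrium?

36

Juno's profit: π_J = (89 - Q)q_J - (5q_J). Setting ∂π_J/∂q_J = 0: 84 - 2q_J - (q_W + q_B) = 0.
Willow's profit: π_W = (89 - Q)q_W - (37q_W). Setting ∂π_W/∂q_W = 0: 52 - 2q_W - (q_J + q_B) = 0.
Bastion's profit: π_B = (89 - Q)q_B - (33q_B). Setting ∂π_B/∂q_B = 0: 56 - 2q_B - (q_J + q_W) = 0.
Adding the 3 first-order conditions: 192 − 4Q = 0, so Q = 48.
Back-substituting: q_J = (84 − 48) = 36, q_W = (52 − 48) = 4, q_B = (56 − 48) = 8.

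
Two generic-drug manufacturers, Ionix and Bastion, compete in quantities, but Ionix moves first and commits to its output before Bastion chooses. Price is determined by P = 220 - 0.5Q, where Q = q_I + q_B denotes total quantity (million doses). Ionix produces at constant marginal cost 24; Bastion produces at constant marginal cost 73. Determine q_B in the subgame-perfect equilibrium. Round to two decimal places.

The follower Bastion best-responds to any q_I: π_B = (220 - 0.5Q)q_B - 73q_B.
Follower FOC: 147 - (1/2)q_I - q_B = 0, so q_B(q_I) = (147 - (1/2)q_I).
The leader anticipates this reaction. Substituting into P = 220 - 0.5Q gives P = 293/2 - (1/4)q_I, so π_I = (293/2 - (1/4)q_I)q_I - 24q_I.
Leader FOC: 245/2 - (1/2)q_I = 0, so q_I = 245.
Then q_B = (147 - (1/2)·245) = 49/2.

24.50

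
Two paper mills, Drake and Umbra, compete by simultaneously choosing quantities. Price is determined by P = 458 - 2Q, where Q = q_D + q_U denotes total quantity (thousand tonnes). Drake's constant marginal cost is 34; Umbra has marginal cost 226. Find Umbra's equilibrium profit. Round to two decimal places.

Drake's profit: π_D = (458 - 2Q)q_D - (34q_D). Setting ∂π_D/∂q_D = 0: 424 - 4q_D - 2(q_U) = 0.
Umbra's first-order condition: 232 - 4q_U - 2(q_D) = 0.
So q_D = (424 - 2q_U)/4 and q_U = (232 - 2q_D)/4.
Substituting one into the other gives q_D = 308/3 and q_U = 20/3.
Price P = 458 - 2·(328/3) = 718/3.
Umbra's profit: (718/3 - 226)·(20/3) = 800/9.

88.89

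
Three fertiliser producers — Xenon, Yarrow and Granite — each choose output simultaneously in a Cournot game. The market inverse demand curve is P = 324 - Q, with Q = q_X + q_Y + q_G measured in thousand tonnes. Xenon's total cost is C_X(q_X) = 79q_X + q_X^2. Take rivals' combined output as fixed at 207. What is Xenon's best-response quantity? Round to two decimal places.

9.50

With rivals' combined output fixed at 207, Xenon's profit is π_X = (324 - 207 - q_X)q_X - (79q_X + q_X²) = (117 - q_X)q_X - (79q_X + q_X²).
∂π_X/∂q_X = 38 - 4q_X = 0, so q_X = 19/2.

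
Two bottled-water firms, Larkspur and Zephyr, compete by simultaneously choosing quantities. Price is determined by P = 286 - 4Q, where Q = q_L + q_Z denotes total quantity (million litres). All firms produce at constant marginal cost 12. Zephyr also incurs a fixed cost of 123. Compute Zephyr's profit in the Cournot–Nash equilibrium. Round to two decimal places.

A representative firm's profit is π_i = q_i(286 - 4Q) - 12q_i.
First-order condition (treating rivals' output as given): 274 - 8q_i - 4q_j = 0.
With identical firms every q_j equals q_i, so q_j = q_i and 274 = 12q_i, giving q_i = 137/6.
Price P = 286 - 4·(137/3) = 310/3.
Zephyr's profit: (310/3 - 12)·(137/6) - 123 = 1962.4444.

1962.44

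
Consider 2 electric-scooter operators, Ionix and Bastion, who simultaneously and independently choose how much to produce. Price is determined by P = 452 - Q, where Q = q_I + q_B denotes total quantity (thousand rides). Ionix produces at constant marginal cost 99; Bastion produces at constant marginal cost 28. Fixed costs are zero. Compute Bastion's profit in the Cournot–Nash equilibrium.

Ionix's profit: π_I = (452 - Q)q_I - (99q_I). Setting ∂π_I/∂q_I = 0: 353 - 2q_I - (q_B) = 0.
Bastion's profit: π_B = (452 - Q)q_B - (28q_B). Setting ∂π_B/∂q_B = 0: 424 - 2q_B - (q_I) = 0.
Rearranging gives the reaction functions q_I = (353 - q_B)/2 and q_B = (424 - q_I)/2.
Substituting one into the other gives q_I = 94 and q_B = 165.
Price P = 452 - 259 = 193.
Bastion's profit: (193 - 28)·165 = 27225.

27225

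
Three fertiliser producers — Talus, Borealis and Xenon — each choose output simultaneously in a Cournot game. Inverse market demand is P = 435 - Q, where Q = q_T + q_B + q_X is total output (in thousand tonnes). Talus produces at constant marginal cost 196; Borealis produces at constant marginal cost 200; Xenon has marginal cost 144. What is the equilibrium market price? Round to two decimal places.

Talus's profit: π_T = (435 - Q)q_T - (196q_T). Setting ∂π_T/∂q_T = 0: 239 - 2q_T - (q_B + q_X) = 0.
Borealis's first-order condition: 235 - 2q_B - (q_T + q_X) = 0.
Xenon's first-order condition: 291 - 2q_X - (q_T + q_B) = 0.
Adding the 3 conditions: 765 − 2Q − 2Q = 0, i.e. Q = 765/4.
Back-substituting: q_T = (239 − 765/4) = 191/4, q_B = (235 − 765/4) = 175/4, q_X = (291 − 765/4) = 399/4.
Total output Q = 765/4, so price P = 435 - 765/4 = 975/4.

243.75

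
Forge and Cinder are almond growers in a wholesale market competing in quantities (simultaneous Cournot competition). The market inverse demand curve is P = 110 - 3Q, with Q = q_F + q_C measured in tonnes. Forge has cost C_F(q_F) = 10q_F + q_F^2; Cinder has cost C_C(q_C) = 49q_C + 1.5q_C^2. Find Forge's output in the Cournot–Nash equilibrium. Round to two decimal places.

11.38

Forge's profit: π_F = (110 - 3Q)q_F - (10q_F + q_F²). Setting ∂π_F/∂q_F = 0: 100 - 8q_F - 3(q_C) = 0.
Cinder's profit: π_C = (110 - 3Q)q_C - (49q_C + (3/2)q_C²). Setting ∂π_C/∂q_C = 0: 61 - 9q_C - 3(q_F) = 0.
So q_F = (100 - 3q_C)/8 and q_C = (61 - 3q_F)/9.
Substituting one into the other gives q_F = 239/21 and q_C = 188/63.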